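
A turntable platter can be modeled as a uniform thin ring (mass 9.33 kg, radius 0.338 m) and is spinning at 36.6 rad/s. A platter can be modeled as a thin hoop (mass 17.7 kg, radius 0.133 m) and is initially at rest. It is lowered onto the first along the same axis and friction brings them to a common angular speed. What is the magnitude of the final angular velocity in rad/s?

The coupling torques are internal; angular momentum about the shared axis is conserved.
Moments of inertia: I_A = (9.33)(0.338)² = 1.066 kg·m²; I_B = (17.7)(0.133)² = 0.3131 kg·m².
Taking A's sense as positive: L = (1.066)(36.6) = 39.01 kg·m²·rad/s.
Combined I = 1.066 + 0.3131 = 1.379 kg·m².
ω_f = L / I = 39.01 / 1.379 = 28.29 rad/s.

|ω_f| ≈ 28.3 rad/s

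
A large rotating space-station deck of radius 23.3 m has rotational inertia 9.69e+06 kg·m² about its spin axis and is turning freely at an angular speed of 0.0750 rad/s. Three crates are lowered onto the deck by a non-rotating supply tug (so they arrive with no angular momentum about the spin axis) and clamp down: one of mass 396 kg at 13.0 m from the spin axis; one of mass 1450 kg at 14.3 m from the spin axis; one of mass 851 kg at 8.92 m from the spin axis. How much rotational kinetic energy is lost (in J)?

energy lost ≈ 1160 J

The added mass arrives with no angular momentum about the spin axis, and any external torque about the spin axis is negligible, so the system's angular momentum is conserved.
Added inertia Σmr² = (396)(13.0)² + (1450)(14.3)² + (851)(8.92)² = 4.311e+05 kg·m²; I_f = 9.690e+06 + 4.311e+05 = 1.012e+07 kg·m².
ω_f = I_p ω_i / I_f = (9.690e+06)(0.0750) / 1.012e+07 = 0.07181 rad/s.
KE_i = ½(9.690e+06)(0.07500 rad/s)² = 27250 J; KE_f = ½(1.012e+07)(0.07181)² = 26090 J.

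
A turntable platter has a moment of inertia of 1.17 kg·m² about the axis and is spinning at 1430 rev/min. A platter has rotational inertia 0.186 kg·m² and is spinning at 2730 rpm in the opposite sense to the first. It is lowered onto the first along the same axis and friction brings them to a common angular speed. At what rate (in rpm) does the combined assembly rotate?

No external torque acts about the common axis, so total angular momentum is conserved.
Taking A's sense as positive: L = (1.170)(1430) − (0.1860)(2730) = 1165 kg·m²·rpm.
Combined I = 1.170 + 0.1860 = 1.356 kg·m².
ω_f = L / I = 1165 / 1.356 = 859.4 rpm.

|ω_f| ≈ 859 rpm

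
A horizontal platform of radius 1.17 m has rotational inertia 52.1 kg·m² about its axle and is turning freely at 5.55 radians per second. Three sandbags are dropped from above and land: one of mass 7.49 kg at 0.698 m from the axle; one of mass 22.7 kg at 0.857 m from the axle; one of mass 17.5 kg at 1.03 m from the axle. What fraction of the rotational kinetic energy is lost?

fraction ≈ 0.427

The added mass arrives with no angular momentum about the axle, and any external torque about the axle is negligible, so the system's angular momentum is conserved.
Added inertia Σmr² = (7.49)(0.698)² + (22.7)(0.857)² + (17.5)(1.03)² = 38.89 kg·m²; I_f = 52.10 + 38.89 = 90.99 kg·m².
ω_f = I_p ω_i / I_f = (52.10)(5.55) / 90.99 = 3.178 rad/s.
KE_i = ½(52.10)(5.550 rad/s)² = 802.4 J; KE_f = ½(90.99)(3.178)² = 459.5 J.
Fraction lost = 0.4274.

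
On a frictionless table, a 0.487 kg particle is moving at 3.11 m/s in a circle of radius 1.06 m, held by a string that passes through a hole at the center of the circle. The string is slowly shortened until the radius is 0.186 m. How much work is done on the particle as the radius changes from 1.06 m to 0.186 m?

W ≈ 74.1 J

Central (radial) force ⇒ zero torque about the center ⇒ m v r is constant.
v₂ = v₁ r₁ / r₂ = (3.11)(1.06) / (0.186) = 17.72 m/s.
W = ΔKE = ½m(v₂² − v₁²) = 74.14 J.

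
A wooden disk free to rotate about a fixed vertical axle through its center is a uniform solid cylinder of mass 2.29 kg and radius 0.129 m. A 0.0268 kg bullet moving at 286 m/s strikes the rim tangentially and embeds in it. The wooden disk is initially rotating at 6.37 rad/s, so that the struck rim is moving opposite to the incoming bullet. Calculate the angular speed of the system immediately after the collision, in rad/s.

The axle reaction passes through the axle and exerts no torque about it; angular momentum about the axle is conserved through the impact.
I_p = ½(2.29)(0.129)² = 0.01905 kg·m². Taking the sense of the bullet's angular momentum as positive, L_{bullet} = m v R = (0.0268)(286)(0.129) = 0.9888 kg·m²/s.
L_i = −I_p ω_p + m v R = −(0.01905)(6.37) + 0.9888 = 0.8674 kg·m²/s.
After sticking, I_f = I_p + m R² = 0.01905 + (0.0268)(0.129)² = 0.01950 kg·m².
ω_f = L_i / I_f = 0.8674 / 0.01950 = 44.48 rad/s.

|ω_f| ≈ 44.5 rad/s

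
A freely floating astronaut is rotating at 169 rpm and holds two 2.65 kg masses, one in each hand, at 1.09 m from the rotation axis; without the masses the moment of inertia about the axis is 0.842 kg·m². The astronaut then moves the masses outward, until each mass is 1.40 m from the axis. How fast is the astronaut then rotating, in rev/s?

ω₂ ≈ 1.79 rev/s

With no external torque about the axis, L is conserved: I₁ω₁ = I₂ω₂.
I₁ = 0.842 + 2(2.65)(1.09)² = 7.139 kg·m²; I₂ = 0.842 + 2(2.65)(1.40)² = 11.23 kg·m².
ω₂ = I₁ω₁ / I₂ = (7.139)(169 rpm) / (11.23) = 107.4 rpm = 1.791 rev/s.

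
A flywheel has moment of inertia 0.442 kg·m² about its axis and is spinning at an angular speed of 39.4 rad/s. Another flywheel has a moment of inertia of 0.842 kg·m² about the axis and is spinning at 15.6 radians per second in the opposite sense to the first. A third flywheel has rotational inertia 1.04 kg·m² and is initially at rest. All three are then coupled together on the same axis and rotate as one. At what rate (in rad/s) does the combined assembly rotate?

|ω_f| ≈ 1.84 rad/s

The coupling torques are internal; angular momentum about the shared axis is conserved.
Taking A's sense as positive: L = (0.4420)(39.4) − (0.8420)(15.6) = 4.280 kg·m²·rad/s.
Combined I = 0.4420 + 0.8420 + 1.040 = 2.324 kg·m².
ω_f = L / I = 4.280 / 2.324 = 1.841 rad/s.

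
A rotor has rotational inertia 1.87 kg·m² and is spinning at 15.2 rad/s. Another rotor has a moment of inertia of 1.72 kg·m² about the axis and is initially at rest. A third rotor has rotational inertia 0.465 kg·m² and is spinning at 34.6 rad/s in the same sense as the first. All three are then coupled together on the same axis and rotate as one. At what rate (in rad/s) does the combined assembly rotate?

|ω_f| ≈ 11.0 rad/s

No external torque acts about the common axis, so total angular momentum is conserved.
Taking A's sense as positive: L = (1.870)(15.2) + (0.4650)(34.6) = 44.51 kg·m²·rad/s.
Combined I = 1.870 + 1.720 + 0.4650 = 4.055 kg·m².
ω_f = L / I = 44.51 / 4.055 = 10.98 rad/s.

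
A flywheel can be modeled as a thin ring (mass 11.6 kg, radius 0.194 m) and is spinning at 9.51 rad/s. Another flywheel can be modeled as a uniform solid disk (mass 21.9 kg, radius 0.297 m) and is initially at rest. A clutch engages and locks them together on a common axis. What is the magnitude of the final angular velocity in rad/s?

|ω_f| ≈ 2.96 rad/s

The coupling torques are internal; angular momentum about the shared axis is conserved.
Moments of inertia: I_A = (11.6)(0.194)² = 0.4366 kg·m²; I_B = ½(21.9)(0.297)² = 0.9659 kg·m².
Taking A's sense as positive: L = (0.4366)(9.51) = 4.152 kg·m²·rad/s.
Combined I = 0.4366 + 0.9659 = 1.402 kg·m².
ω_f = L / I = 4.152 / 1.402 = 2.960 rad/s.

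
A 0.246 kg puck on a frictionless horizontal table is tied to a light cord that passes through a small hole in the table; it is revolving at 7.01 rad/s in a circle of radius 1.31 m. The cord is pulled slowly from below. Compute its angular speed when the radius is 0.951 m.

ω₂ ≈ 13.3 rad/s

No torque about the axis ⇒ m r₁² ω₁ = m r₂² ω₂.
ω₂ = ω₁ (r₁/r₂)² = (7.01)(1.31/0.951)² = 13.30 rad/s.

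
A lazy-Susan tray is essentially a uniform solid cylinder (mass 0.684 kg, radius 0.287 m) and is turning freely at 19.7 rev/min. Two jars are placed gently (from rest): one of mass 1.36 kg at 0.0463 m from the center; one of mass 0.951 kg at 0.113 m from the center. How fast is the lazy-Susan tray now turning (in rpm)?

The added mass arrives with no angular momentum about the center, and any external torque about the center is negligible, so the system's angular momentum is conserved.
I_p = ½(0.684)(0.287)² = 0.02817 kg·m².
Added inertia Σmr² = (1.36)(0.0463)² + (0.951)(0.113)² = 0.01506 kg·m²; I_f = 0.02817 + 0.01506 = 0.04323 kg·m².
ω_f = I_p ω_i / I_f = (0.02817)(19.7) / 0.04323 = 12.84 rpm.

ω_f ≈ 12.8 rpm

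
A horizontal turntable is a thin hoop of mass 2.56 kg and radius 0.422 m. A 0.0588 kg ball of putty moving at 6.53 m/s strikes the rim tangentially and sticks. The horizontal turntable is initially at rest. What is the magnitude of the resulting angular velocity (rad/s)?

|ω_f| ≈ 0.347 rad/s

About the axle the impulsive forces during the collision are internal, so angular momentum about that axis is conserved.
I_p = (2.56)(0.422)² = 0.4559 kg·m². Taking the sense of the ball of putty's angular momentum as positive, L_{ball} = m v R = (0.0588)(6.53)(0.422) = 0.1620 kg·m²/s.
L_i = 0 + 0.1620 = 0.1620 kg·m²/s.
After sticking, I_f = I_p + m R² = 0.4559 + (0.0588)(0.422)² = 0.4664 kg·m².
ω_f = L_i / I_f = 0.1620 / 0.4664 = 0.3474 rad/s.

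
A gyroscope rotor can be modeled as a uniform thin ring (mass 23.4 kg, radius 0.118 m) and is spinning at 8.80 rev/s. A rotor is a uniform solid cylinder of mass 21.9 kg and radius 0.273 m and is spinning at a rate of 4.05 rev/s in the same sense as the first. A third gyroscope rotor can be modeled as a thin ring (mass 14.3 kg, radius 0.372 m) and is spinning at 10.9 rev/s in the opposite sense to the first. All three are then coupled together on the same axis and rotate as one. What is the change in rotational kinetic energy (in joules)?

ΔKE ≈ -3900 J

The coupling torques are internal; angular momentum about the shared axis is conserved.
Moments of inertia: I_A = (23.4)(0.118)² = 0.3258 kg·m²; I_B = ½(21.9)(0.273)² = 0.8161 kg·m²; I_C = (14.3)(0.372)² = 1.979 kg·m².
Taking A's sense as positive: L = (0.3258)(8.80) + (0.8161)(4.05) − (1.979)(10.9) = -15.40 kg·m²·rev/s.
Combined I = 0.3258 + 0.8161 + 1.979 = 3.121 kg·m².
ω_f = L / I = -15.40 / 3.121 = -4.934 rev/s.
KE_i = ½ΣIω² = 5403 J; KE_f = ½(3.121)(31.00)² = 1500 J.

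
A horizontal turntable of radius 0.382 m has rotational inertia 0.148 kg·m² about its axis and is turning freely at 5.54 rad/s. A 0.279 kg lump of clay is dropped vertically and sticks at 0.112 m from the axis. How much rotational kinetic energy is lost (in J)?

No external torque acts about the axis; L_before = L_after.
Added inertia Σmr² = (0.279)(0.112)² = 0.003500 kg·m²; I_f = 0.1480 + 0.003500 = 0.1515 kg·m².
ω_f = I_p ω_i / I_f = (0.1480)(5.54) / 0.1515 = 5.412 rad/s.
KE_i = ½(0.1480)(5.540 rad/s)² = 2.271 J; KE_f = ½(0.1515)(5.412)² = 2.219 J.

energy lost ≈ 0.0525 J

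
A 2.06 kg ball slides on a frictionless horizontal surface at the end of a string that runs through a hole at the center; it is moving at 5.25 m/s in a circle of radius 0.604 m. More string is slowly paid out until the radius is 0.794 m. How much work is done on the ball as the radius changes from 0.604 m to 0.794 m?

W ≈ -12.0 J

The only horizontal force on the mass is along the cord (radial), so it exerts no torque about the hole and angular momentum m v r is conserved.
v₂ = v₁ r₁ / r₂ = (5.25)(0.604) / (0.794) = 3.994 m/s.
W = ΔKE = ½m(v₂² − v₁²) = -11.96 J.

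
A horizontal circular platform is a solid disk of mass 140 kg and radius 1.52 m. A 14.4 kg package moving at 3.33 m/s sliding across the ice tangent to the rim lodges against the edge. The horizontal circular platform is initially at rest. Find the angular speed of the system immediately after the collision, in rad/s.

|ω_f| ≈ 0.374 rad/s

About the central axle the impulsive forces during the collision are internal, so angular momentum about that axis is conserved.
I_p = ½(140)(1.52)² = 161.7 kg·m². Taking the sense of the package's angular momentum as positive, L_{package} = m v R = (14.4)(3.33)(1.52) = 72.89 kg·m²/s.
L_i = 0 + 72.89 = 72.89 kg·m²/s.
After sticking, I_f = I_p + m R² = 161.7 + (14.4)(1.52)² = 195.0 kg·m².
ω_f = L_i / I_f = 72.89 / 195.0 = 0.3738 rad/s.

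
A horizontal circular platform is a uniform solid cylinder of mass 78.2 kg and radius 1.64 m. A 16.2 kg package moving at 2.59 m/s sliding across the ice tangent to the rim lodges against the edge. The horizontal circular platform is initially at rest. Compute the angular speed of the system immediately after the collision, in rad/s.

About the central axle the impulsive forces during the collision are internal, so angular momentum about that axis is conserved.
I_p = ½(78.2)(1.64)² = 105.2 kg·m². Taking the sense of the package's angular momentum as positive, L_{package} = m v R = (16.2)(2.59)(1.64) = 68.81 kg·m²/s.
L_i = 0 + 68.81 = 68.81 kg·m²/s.
After sticking, I_f = I_p + m R² = 105.2 + (16.2)(1.64)² = 148.7 kg·m².
ω_f = L_i / I_f = 68.81 / 148.7 = 0.4626 rad/s.

|ω_f| ≈ 0.463 rad/s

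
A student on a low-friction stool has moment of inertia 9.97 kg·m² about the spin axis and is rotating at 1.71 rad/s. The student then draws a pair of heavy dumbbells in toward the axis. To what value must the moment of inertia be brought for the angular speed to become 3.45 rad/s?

With no external torque about the axis, L is conserved: I₁ω₁ = I₂ω₂.
I₂ = I₁ω₁ / ω₂ = (9.97)(1.71) / (3.45) = 4.942 kg·m².

I₂ ≈ 4.94 kg·m²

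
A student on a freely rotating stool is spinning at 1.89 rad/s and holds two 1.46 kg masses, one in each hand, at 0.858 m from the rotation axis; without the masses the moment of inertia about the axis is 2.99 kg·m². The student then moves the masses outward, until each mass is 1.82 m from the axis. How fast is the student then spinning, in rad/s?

ω₂ ≈ 0.767 rad/s

Angular momentum about the spin axis is conserved since the torque about it is zero.
I₁ = 2.99 + 2(1.46)(0.858)² = 5.140 kg·m²; I₂ = 2.99 + 2(1.46)(1.82)² = 12.66 kg·m².
ω₂ = I₁ω₁ / I₂ = (5.140)(1.89 rad/s) / (12.66) = 0.7672 rad/s.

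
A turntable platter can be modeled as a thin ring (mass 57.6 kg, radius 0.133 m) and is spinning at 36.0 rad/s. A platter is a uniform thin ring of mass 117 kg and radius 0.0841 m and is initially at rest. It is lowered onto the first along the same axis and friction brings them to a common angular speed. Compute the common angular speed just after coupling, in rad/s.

|ω_f| ≈ 19.9 rad/s

No external torque acts about the common axis, so total angular momentum is conserved.
Moments of inertia: I_A = (57.6)(0.133)² = 1.019 kg·m²; I_B = (117)(0.0841)² = 0.8275 kg·m².
Taking A's sense as positive: L = (1.019)(36.0) = 36.68 kg·m²·rad/s.
Combined I = 1.019 + 0.8275 = 1.846 kg·m².
ω_f = L / I = 36.68 / 1.846 = 19.87 rad/s.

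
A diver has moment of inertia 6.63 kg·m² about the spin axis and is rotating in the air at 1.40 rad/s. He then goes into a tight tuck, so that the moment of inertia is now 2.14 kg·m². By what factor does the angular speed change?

No external torque acts about the spin axis, so angular momentum is conserved.
ω₂/ω₁ = I₁/I₂ = 6.630 / 2.140 = 3.098.

ω₂/ω₁ ≈ 3.10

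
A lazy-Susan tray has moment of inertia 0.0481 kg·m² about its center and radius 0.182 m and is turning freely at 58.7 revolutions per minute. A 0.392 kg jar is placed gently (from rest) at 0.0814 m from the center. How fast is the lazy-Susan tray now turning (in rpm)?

No external torque acts about the center; L_before = L_after.
Added inertia Σmr² = (0.392)(0.0814)² = 0.002597 kg·m²; I_f = 0.04810 + 0.002597 = 0.05070 kg·m².
ω_f = I_p ω_i / I_f = (0.04810)(58.7) / 0.05070 = 55.69 rpm.

ω_f ≈ 55.7 rpm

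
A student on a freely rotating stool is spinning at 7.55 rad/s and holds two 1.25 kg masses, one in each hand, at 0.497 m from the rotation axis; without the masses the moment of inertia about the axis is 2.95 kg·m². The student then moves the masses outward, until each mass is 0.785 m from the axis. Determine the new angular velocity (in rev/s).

With no external torque about the axis, L is conserved: I₁ω₁ = I₂ω₂.
I₁ = 2.95 + 2(1.25)(0.497)² = 3.568 kg·m²; I₂ = 2.95 + 2(1.25)(0.785)² = 4.491 kg·m².
ω₂ = I₁ω₁ / I₂ = (3.568)(7.55 rad/s) / (4.491) = 5.998 rad/s = 0.9546 rev/s.

ω₂ ≈ 0.955 rev/s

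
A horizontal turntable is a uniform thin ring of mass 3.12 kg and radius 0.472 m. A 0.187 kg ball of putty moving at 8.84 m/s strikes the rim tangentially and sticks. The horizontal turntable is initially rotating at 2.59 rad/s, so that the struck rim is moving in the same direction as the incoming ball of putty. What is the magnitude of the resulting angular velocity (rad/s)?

|ω_f| ≈ 3.50 rad/s

The axle reaction passes through the axle and exerts no torque about it; angular momentum about the axle is conserved through the impact.
I_p = (3.12)(0.472)² = 0.6951 kg·m². Taking the sense of the ball of putty's angular momentum as positive, L_{ball} = m v R = (0.187)(8.84)(0.472) = 0.7803 kg·m²/s.
L_i = +I_p ω_p + m v R = +(0.6951)(2.59) + 0.7803 = 2.581 kg·m²/s.
After sticking, I_f = I_p + m R² = 0.6951 + (0.187)(0.472)² = 0.7367 kg·m².
ω_f = L_i / I_f = 2.581 / 0.7367 = 3.503 rad/s.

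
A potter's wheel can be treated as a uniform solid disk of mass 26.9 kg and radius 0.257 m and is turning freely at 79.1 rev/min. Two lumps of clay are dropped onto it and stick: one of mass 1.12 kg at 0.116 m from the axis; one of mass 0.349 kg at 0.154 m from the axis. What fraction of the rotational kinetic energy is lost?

No external torque acts about the axis; L_before = L_after.
I_p = ½(26.9)(0.257)² = 0.8884 kg·m².
Added inertia Σmr² = (1.12)(0.116)² + (0.349)(0.154)² = 0.02335 kg·m²; I_f = 0.8884 + 0.02335 = 0.9117 kg·m².
ω_f = I_p ω_i / I_f = (0.8884)(79.1) / 0.9117 = 77.07 rpm.
KE_i = ½(0.8884)(8.283 rad/s)² = 30.48 J; KE_f = ½(0.9117)(8.071)² = 29.70 J.
Fraction lost = 0.02561.

fraction ≈ 0.0256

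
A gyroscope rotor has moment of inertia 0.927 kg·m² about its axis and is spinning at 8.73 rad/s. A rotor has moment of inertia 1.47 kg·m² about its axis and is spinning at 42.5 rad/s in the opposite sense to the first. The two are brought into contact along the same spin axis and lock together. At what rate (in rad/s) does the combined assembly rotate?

|ω_f| ≈ 22.7 rad/s

The coupling torques are internal; angular momentum about the shared axis is conserved.
Taking A's sense as positive: L = (0.9270)(8.73) − (1.470)(42.5) = -54.38 kg·m²·rad/s.
Combined I = 0.9270 + 1.470 = 2.397 kg·m².
ω_f = L / I = -54.38 / 2.397 = -22.69 rad/s.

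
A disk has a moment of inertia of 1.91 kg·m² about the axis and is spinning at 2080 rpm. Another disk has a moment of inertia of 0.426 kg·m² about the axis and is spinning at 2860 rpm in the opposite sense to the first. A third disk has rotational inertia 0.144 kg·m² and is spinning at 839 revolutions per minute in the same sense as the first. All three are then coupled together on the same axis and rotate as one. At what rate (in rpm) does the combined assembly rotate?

|ω_f| ≈ 1160 rpm

The coupling torques are internal; angular momentum about the shared axis is conserved.
Taking A's sense as positive: L = (1.910)(2080) − (0.4260)(2860) + (0.1440)(839) = 2875 kg·m²·rpm.
Combined I = 1.910 + 0.4260 + 0.1440 = 2.480 kg·m².
ω_f = L / I = 2875 / 2.480 = 1159 rpm.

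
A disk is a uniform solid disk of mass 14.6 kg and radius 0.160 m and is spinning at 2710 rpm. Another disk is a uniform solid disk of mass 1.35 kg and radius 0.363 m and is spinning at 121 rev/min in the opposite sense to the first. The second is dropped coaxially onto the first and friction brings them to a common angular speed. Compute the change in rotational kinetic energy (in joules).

ΔKE ≈ -2650 J

No external torque acts about the common axis, so total angular momentum is conserved.
Moments of inertia: I_A = ½(14.6)(0.160)² = 0.1869 kg·m²; I_B = ½(1.35)(0.363)² = 0.08894 kg·m².
Taking A's sense as positive: L = (0.1869)(2710) − (0.08894)(121) = 495.7 kg·m²·rpm.
Combined I = 0.1869 + 0.08894 = 0.2758 kg·m².
ω_f = L / I = 495.7 / 0.2758 = 1797 rpm.
KE_i = ½ΣIω² = 7533 J; KE_f = ½(0.2758)(188.2)² = 4884 J.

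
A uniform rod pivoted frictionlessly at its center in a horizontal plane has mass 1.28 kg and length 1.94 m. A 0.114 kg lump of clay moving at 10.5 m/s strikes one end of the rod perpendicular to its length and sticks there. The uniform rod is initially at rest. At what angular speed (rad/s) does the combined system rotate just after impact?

|ω_f| ≈ 2.28 rad/s

The axle reaction passes through the pivot and exerts no torque about it; angular momentum about the pivot is conserved through the impact.
I_p = (1/12)(1.28)(1.94)² = 0.4015 kg·m². Taking the sense of the lump of clay's angular momentum as positive, L_{lump} = m v R = (0.114)(10.5)(1.94/2) = 1.161 kg·m²/s.
L_i = 0 + 1.161 = 1.161 kg·m²/s.
After sticking, I_f = I_p + m R² = 0.4015 + (0.114)(1.94/2)² = 0.5087 kg·m².
ω_f = L_i / I_f = 1.161 / 0.5087 = 2.282 rad/s.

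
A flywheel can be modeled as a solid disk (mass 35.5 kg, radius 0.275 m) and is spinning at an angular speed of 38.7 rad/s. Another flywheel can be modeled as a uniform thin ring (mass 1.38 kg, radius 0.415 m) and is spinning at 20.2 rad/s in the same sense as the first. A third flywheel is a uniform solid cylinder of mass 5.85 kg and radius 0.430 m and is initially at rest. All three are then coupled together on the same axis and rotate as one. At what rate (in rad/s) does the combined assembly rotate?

No external torque acts about the common axis, so total angular momentum is conserved.
Moments of inertia: I_A = ½(35.5)(0.275)² = 1.342 kg·m²; I_B = (1.38)(0.415)² = 0.2377 kg·m²; I_C = ½(5.85)(0.430)² = 0.5408 kg·m².
Taking A's sense as positive: L = (1.342)(38.7) + (0.2377)(20.2) = 56.75 kg·m²·rad/s.
Combined I = 1.342 + 0.2377 + 0.5408 = 2.121 kg·m².
ω_f = L / I = 56.75 / 2.121 = 26.76 rad/s.

|ω_f| ≈ 26.8 rad/s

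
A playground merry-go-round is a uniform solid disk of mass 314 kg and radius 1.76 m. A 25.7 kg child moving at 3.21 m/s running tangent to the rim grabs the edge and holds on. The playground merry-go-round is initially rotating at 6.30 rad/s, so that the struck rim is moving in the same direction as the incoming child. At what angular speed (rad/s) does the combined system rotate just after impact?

The axle reaction passes through the axle and exerts no torque about it; angular momentum about the axle is conserved through the impact.
I_p = ½(314)(1.76)² = 486.3 kg·m². Taking the sense of the child's angular momentum as positive, L_{child} = m v R = (25.7)(3.21)(1.76) = 145.2 kg·m²/s.
L_i = +I_p ω_p + m v R = +(486.3)(6.30) + 145.2 = 3209 kg·m²/s.
After sticking, I_f = I_p + m R² = 486.3 + (25.7)(1.76)² = 565.9 kg·m².
ω_f = L_i / I_f = 3209 / 565.9 = 5.670 rad/s.

|ω_f| ≈ 5.67 rad/s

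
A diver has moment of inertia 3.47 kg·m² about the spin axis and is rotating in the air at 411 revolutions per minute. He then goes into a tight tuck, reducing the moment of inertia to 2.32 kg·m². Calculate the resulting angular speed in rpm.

No external torque acts about the spin axis, so angular momentum is conserved.
ω₂ = I₁ω₁ / I₂ = (3.470)(411 rpm) / (2.320) = 614.7 rpm.

ω₂ ≈ 615 rpm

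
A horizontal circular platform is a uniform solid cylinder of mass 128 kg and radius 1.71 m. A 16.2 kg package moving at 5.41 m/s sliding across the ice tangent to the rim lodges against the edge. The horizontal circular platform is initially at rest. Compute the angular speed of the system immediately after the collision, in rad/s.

About the central axle the impulsive forces during the collision are internal, so angular momentum about that axis is conserved.
I_p = ½(128)(1.71)² = 187.1 kg·m². Taking the sense of the package's angular momentum as positive, L_{package} = m v R = (16.2)(5.41)(1.71) = 149.9 kg·m²/s.
L_i = 0 + 149.9 = 149.9 kg·m²/s.
After sticking, I_f = I_p + m R² = 187.1 + (16.2)(1.71)² = 234.5 kg·m².
ω_f = L_i / I_f = 149.9 / 234.5 = 0.6391 rad/s.

|ω_f| ≈ 0.639 rad/s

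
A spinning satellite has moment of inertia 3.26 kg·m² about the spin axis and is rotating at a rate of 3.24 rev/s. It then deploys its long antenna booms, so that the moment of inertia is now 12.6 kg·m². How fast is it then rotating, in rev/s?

ω₂ ≈ 0.838 rev/s

With no external torque about the axis, L is conserved: I₁ω₁ = I₂ω₂.
ω₂ = I₁ω₁ / I₂ = (3.260)(3.24 rev/s) / (12.60) = 0.8383 rev/s.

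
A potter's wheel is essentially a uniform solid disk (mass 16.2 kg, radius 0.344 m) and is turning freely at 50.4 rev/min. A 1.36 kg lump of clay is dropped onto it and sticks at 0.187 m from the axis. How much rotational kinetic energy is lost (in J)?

The added mass arrives with no angular momentum about the axis, and any external torque about the axis is negligible, so the system's angular momentum is conserved.
I_p = ½(16.2)(0.344)² = 0.9585 kg·m².
Added inertia Σmr² = (1.36)(0.187)² = 0.04756 kg·m²; I_f = 0.9585 + 0.04756 = 1.006 kg·m².
ω_f = I_p ω_i / I_f = (0.9585)(50.4) / 1.006 = 48.02 rpm.
KE_i = ½(0.9585)(5.278 rad/s)² = 13.35 J; KE_f = ½(1.006)(5.028)² = 12.72 J.

energy lost ≈ 0.631 J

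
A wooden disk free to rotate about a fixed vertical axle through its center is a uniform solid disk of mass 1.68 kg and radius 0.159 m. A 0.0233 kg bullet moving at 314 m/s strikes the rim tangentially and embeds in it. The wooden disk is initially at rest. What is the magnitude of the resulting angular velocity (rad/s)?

The axle reaction passes through the axle and exerts no torque about it; angular momentum about the axle is conserved through the impact.
I_p = ½(1.68)(0.159)² = 0.02124 kg·m². Taking the sense of the bullet's angular momentum as positive, L_{bullet} = m v R = (0.0233)(314)(0.159) = 1.163 kg·m²/s.
L_i = 0 + 1.163 = 1.163 kg·m²/s.
After sticking, I_f = I_p + m R² = 0.02124 + (0.0233)(0.159)² = 0.02183 kg·m².
ω_f = L_i / I_f = 1.163 / 0.02183 = 53.30 rad/s.

|ω_f| ≈ 53.3 rad/s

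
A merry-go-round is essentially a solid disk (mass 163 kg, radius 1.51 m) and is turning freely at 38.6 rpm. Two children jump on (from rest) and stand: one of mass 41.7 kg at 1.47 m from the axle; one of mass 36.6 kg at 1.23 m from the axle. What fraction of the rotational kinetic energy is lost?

fraction ≈ 0.439

No external torque acts about the axle; L_before = L_after.
I_p = ½(163)(1.51)² = 185.8 kg·m².
Added inertia Σmr² = (41.7)(1.47)² + (36.6)(1.23)² = 145.5 kg·m²; I_f = 185.8 + 145.5 = 331.3 kg·m².
ω_f = I_p ω_i / I_f = (185.8)(38.6) / 331.3 = 21.65 rpm.
KE_i = ½(185.8)(4.042 rad/s)² = 1518 J; KE_f = ½(331.3)(2.267)² = 851.5 J.
Fraction lost = 0.4391.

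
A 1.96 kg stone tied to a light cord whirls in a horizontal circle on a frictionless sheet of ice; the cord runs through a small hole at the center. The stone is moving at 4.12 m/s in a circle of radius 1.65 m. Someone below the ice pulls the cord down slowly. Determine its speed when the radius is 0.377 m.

v₂ ≈ 18.0 m/s

Central (radial) force ⇒ zero torque about the center ⇒ m v r is constant.
v₂ = v₁ r₁ / r₂ = (4.12)(1.65) / (0.377) = 18.03 m/s.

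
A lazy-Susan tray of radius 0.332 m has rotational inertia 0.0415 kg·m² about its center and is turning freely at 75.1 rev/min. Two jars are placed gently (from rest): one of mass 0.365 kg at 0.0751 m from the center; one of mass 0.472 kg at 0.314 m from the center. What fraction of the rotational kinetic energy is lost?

No external torque acts about the center; L_before = L_after.
Added inertia Σmr² = (0.365)(0.0751)² + (0.472)(0.314)² = 0.04860 kg·m²; I_f = 0.04150 + 0.04860 = 0.09010 kg·m².
ω_f = I_p ω_i / I_f = (0.04150)(75.1) / 0.09010 = 34.59 rpm.
KE_i = ½(0.04150)(7.864 rad/s)² = 1.283 J; KE_f = ½(0.09010)(3.623)² = 0.5912 J.
Fraction lost = 0.5394.

fraction ≈ 0.539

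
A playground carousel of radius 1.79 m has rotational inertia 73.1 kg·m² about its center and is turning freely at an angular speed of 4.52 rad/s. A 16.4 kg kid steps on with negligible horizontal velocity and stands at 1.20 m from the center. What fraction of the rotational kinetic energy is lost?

No external torque acts about the center; L_before = L_after.
Added inertia Σmr² = (16.4)(1.20)² = 23.62 kg·m²; I_f = 73.10 + 23.62 = 96.72 kg·m².
ω_f = I_p ω_i / I_f = (73.10)(4.52) / 96.72 = 3.416 rad/s.
KE_i = ½(73.10)(4.520 rad/s)² = 746.7 J; KE_f = ½(96.72)(3.416)² = 564.4 J.
Fraction lost = 0.2442.

fraction ≈ 0.244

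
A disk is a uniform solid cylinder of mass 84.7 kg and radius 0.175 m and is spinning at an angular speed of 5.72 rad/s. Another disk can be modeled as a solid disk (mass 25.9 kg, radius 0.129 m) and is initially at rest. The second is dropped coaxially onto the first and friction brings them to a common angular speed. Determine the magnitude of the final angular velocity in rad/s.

No external torque acts about the common axis, so total angular momentum is conserved.
Moments of inertia: I_A = ½(84.7)(0.175)² = 1.297 kg·m²; I_B = ½(25.9)(0.129)² = 0.2155 kg·m².
Taking A's sense as positive: L = (1.297)(5.72) = 7.419 kg·m²·rad/s.
Combined I = 1.297 + 0.2155 = 1.512 kg·m².
ω_f = L / I = 7.419 / 1.512 = 4.905 rad/s.

|ω_f| ≈ 4.90 rad/s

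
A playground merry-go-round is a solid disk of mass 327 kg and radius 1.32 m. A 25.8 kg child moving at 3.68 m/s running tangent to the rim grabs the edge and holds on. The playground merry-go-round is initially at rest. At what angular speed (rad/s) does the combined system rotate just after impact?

|ω_f| ≈ 0.380 rad/s

About the axle the impulsive forces during the collision are internal, so angular momentum about that axis is conserved.
I_p = ½(327)(1.32)² = 284.9 kg·m². Taking the sense of the child's angular momentum as positive, L_{child} = m v R = (25.8)(3.68)(1.32) = 125.3 kg·m²/s.
L_i = 0 + 125.3 = 125.3 kg·m²/s.
After sticking, I_f = I_p + m R² = 284.9 + (25.8)(1.32)² = 329.8 kg·m².
ω_f = L_i / I_f = 125.3 / 329.8 = 0.3800 rad/s.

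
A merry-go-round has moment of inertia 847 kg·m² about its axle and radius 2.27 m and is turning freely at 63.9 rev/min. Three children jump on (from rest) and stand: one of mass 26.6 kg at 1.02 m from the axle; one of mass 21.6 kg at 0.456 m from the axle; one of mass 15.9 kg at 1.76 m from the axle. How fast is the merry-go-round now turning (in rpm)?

ω_f ≈ 58.3 rpm

The added mass arrives with no angular momentum about the axle, and any external torque about the axle is negligible, so the system's angular momentum is conserved.
Added inertia Σmr² = (26.6)(1.02)² + (21.6)(0.456)² + (15.9)(1.76)² = 81.42 kg·m²; I_f = 847.0 + 81.42 = 928.4 kg·m².
ω_f = I_p ω_i / I_f = (847.0)(63.9) / 928.4 = 58.30 rpm.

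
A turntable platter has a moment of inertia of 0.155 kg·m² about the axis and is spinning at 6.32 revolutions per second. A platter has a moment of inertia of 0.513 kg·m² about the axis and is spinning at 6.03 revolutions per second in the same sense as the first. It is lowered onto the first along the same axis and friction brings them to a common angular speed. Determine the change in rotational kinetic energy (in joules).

No external torque acts about the common axis, so total angular momentum is conserved.
Taking A's sense as positive: L = (0.1550)(6.32) + (0.5130)(6.03) = 4.073 kg·m²·rev/s.
Combined I = 0.1550 + 0.5130 = 0.6680 kg·m².
ω_f = L / I = 4.073 / 0.6680 = 6.097 rev/s.
KE_i = ½ΣIω² = 490.4 J; KE_f = ½(0.6680)(38.31)² = 490.2 J.

ΔKE ≈ -0.198 J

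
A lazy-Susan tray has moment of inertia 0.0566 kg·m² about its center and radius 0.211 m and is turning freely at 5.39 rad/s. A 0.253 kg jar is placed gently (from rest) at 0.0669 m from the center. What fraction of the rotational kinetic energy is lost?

No external torque acts about the center; L_before = L_after.
Added inertia Σmr² = (0.253)(0.0669)² = 0.001132 kg·m²; I_f = 0.05660 + 0.001132 = 0.05773 kg·m².
ω_f = I_p ω_i / I_f = (0.05660)(5.39) / 0.05773 = 5.284 rad/s.
KE_i = ½(0.05660)(5.390 rad/s)² = 0.8222 J; KE_f = ½(0.05773)(5.284)² = 0.8060 J.
Fraction lost = 0.01961.

fraction ≈ 0.0196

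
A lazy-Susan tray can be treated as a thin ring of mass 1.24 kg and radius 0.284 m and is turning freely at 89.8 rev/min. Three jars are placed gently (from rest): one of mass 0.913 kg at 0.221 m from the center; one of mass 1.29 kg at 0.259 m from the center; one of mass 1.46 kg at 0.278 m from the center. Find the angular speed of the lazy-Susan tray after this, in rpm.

ω_f ≈ 26.1 rpm

The added mass arrives with no angular momentum about the center, and any external torque about the center is negligible, so the system's angular momentum is conserved.
I_p = (1.24)(0.284)² = 0.1000 kg·m².
Added inertia Σmr² = (0.913)(0.221)² + (1.29)(0.259)² + (1.46)(0.278)² = 0.2440 kg·m²; I_f = 0.1000 + 0.2440 = 0.3440 kg·m².
ω_f = I_p ω_i / I_f = (0.1000)(89.8) / 0.3440 = 26.11 rpm.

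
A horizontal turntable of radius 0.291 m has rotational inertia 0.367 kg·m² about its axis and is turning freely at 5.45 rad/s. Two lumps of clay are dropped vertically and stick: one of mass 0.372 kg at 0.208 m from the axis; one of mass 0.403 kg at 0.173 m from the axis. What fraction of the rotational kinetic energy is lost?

The added mass arrives with no angular momentum about the axis, and any external torque about the axis is negligible, so the system's angular momentum is conserved.
Added inertia Σmr² = (0.372)(0.208)² + (0.403)(0.173)² = 0.02816 kg·m²; I_f = 0.3670 + 0.02816 = 0.3952 kg·m².
ω_f = I_p ω_i / I_f = (0.3670)(5.45) / 0.3952 = 5.062 rad/s.
KE_i = ½(0.3670)(5.450 rad/s)² = 5.450 J; KE_f = ½(0.3952)(5.062)² = 5.062 J.
Fraction lost = 0.07125.

fraction ≈ 0.0713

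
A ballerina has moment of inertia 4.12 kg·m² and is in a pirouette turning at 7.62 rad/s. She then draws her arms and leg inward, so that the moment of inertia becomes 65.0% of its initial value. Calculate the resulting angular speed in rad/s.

Angular momentum about the spin axis is conserved since the torque about it is zero.
I₂ = 0.650 × 4.12 = 2.678 kg·m².
ω₂ = I₁ω₁ / I₂ = (4.120)(7.62 rad/s) / (2.678) = 11.72 rad/s.

ω₂ ≈ 11.7 rad/s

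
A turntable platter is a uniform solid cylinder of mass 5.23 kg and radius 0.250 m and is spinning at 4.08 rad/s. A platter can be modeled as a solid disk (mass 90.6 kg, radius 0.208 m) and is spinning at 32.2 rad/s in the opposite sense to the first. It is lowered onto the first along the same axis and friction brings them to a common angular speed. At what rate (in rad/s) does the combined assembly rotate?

|ω_f| ≈ 29.4 rad/s

No external torque acts about the common axis, so total angular momentum is conserved.
Moments of inertia: I_A = ½(5.23)(0.250)² = 0.1634 kg·m²; I_B = ½(90.6)(0.208)² = 1.960 kg·m².
Taking A's sense as positive: L = (0.1634)(4.08) − (1.960)(32.2) = -62.44 kg·m²·rad/s.
Combined I = 0.1634 + 1.960 = 2.123 kg·m².
ω_f = L / I = -62.44 / 2.123 = -29.41 rad/s.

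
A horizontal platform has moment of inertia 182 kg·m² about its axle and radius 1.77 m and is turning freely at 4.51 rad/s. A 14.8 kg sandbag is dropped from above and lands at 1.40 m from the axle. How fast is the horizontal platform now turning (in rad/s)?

ω_f ≈ 3.89 rad/s

No external torque acts about the axle; L_before = L_after.
Added inertia Σmr² = (14.8)(1.40)² = 29.01 kg·m²; I_f = 182.0 + 29.01 = 211.0 kg·m².
ω_f = I_p ω_i / I_f = (182.0)(4.51) / 211.0 = 3.890 rad/s.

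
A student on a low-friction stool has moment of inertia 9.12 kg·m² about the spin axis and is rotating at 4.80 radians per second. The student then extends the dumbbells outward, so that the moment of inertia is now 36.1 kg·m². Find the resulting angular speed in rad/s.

ω₂ ≈ 1.21 rad/s

With no external torque about the axis, L is conserved: I₁ω₁ = I₂ω₂.
ω₂ = I₁ω₁ / I₂ = (9.120)(4.80 rad/s) / (36.10) = 1.213 rad/s.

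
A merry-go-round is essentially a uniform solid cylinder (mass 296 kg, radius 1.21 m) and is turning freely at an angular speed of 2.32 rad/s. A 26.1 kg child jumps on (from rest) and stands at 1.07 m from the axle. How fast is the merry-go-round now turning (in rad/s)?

ω_f ≈ 2.04 rad/s

The added mass arrives with no angular momentum about the axle, and any external torque about the axle is negligible, so the system's angular momentum is conserved.
I_p = ½(296)(1.21)² = 216.7 kg·m².
Added inertia Σmr² = (26.1)(1.07)² = 29.88 kg·m²; I_f = 216.7 + 29.88 = 246.6 kg·m².
ω_f = I_p ω_i / I_f = (216.7)(2.32) / 246.6 = 2.039 rad/s.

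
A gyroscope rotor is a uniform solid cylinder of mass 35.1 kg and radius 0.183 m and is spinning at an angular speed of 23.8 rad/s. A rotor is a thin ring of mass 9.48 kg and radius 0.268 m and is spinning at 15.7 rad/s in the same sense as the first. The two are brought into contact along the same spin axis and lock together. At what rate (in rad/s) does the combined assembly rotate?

The coupling torques are internal; angular momentum about the shared axis is conserved.
Moments of inertia: I_A = ½(35.1)(0.183)² = 0.5877 kg·m²; I_B = (9.48)(0.268)² = 0.6809 kg·m².
Taking A's sense as positive: L = (0.5877)(23.8) + (0.6809)(15.7) = 24.68 kg·m²·rad/s.
Combined I = 0.5877 + 0.6809 = 1.269 kg·m².
ω_f = L / I = 24.68 / 1.269 = 19.45 rad/s.

|ω_f| ≈ 19.5 rad/s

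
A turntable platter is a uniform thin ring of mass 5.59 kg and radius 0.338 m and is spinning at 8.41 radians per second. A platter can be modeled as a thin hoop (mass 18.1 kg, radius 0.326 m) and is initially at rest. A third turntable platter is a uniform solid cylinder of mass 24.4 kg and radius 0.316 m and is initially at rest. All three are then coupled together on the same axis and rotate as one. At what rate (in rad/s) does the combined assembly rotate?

The coupling torques are internal; angular momentum about the shared axis is conserved.
Moments of inertia: I_A = (5.59)(0.338)² = 0.6386 kg·m²; I_B = (18.1)(0.326)² = 1.924 kg·m²; I_C = ½(24.4)(0.316)² = 1.218 kg·m².
Taking A's sense as positive: L = (0.6386)(8.41) = 5.371 kg·m²·rad/s.
Combined I = 0.6386 + 1.924 + 1.218 = 3.780 kg·m².
ω_f = L / I = 5.371 / 3.780 = 1.421 rad/s.

|ω_f| ≈ 1.42 rad/s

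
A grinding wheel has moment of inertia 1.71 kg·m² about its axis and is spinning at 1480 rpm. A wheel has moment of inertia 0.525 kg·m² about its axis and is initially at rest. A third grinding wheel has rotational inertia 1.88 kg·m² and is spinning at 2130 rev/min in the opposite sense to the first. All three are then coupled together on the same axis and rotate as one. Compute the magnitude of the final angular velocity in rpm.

|ω_f| ≈ 358 rpm

No external torque acts about the common axis, so total angular momentum is conserved.
Taking A's sense as positive: L = (1.710)(1480) − (1.880)(2130) = -1474 kg·m²·rpm.
Combined I = 1.710 + 0.5250 + 1.880 = 4.115 kg·m².
ω_f = L / I = -1474 / 4.115 = -358.1 rpm.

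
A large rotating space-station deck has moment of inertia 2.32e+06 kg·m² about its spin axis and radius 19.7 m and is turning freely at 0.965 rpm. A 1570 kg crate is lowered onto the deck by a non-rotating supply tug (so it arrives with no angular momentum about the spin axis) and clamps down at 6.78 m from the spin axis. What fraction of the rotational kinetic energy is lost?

fraction ≈ 0.0302

No external torque acts about the spin axis; L_before = L_after.
Added inertia Σmr² = (1570)(6.78)² = 72170 kg·m²; I_f = 2.320e+06 + 72170 = 2.392e+06 kg·m².
ω_f = I_p ω_i / I_f = (2.320e+06)(0.965) / 2.392e+06 = 0.9359 rpm.
KE_i = ½(2.320e+06)(0.1011 rad/s)² = 11850 J; KE_f = ½(2.392e+06)(0.09801)² = 11490 J.
Fraction lost = 0.03017.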